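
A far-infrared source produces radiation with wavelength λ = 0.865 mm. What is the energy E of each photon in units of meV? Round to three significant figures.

First convert: λ = 0.865 mm = 8.65e-4 m.
The photon relation is E = hc/λ, giving E = 2.296e-22 J.
Converting to meV: E = 1.433 meV ≈ 1.43 meV.

1.43 meV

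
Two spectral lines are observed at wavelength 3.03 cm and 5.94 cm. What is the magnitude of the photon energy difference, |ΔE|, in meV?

0.0200 meV

Using E = hc/λ: E₁ = 6.556e-24 J, E₂ = 3.344e-24 J.
|ΔE| = |6.556e-24 − 3.344e-24| = 3.21e-24 J = 0.0200 meV.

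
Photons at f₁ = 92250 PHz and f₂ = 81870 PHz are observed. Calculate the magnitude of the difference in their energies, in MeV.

0.0429 MeV

Using E = hf: E₁ = 6.1125e-14 J, E₂ = 5.4248e-14 J.
|ΔE| = |6.1125e-14 − 5.4248e-14| = 6.88e-15 J = 0.0429 MeV.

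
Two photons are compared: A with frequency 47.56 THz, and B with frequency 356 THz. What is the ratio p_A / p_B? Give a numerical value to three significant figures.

p_A = 1.051 × 10^-28 kg·m/s (from frequency = 47.56 THz, via p = hf/c).
p_B = 7.868 × 10^-28 kg·m/s (from frequency = 356 THz, via p = hf/c).
Ratio = 1.051 × 10^-28 / 7.868 × 10^-28 = 0.134.

0.134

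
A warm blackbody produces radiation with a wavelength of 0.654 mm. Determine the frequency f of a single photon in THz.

0.458 THz

Convert to SI: λ = 0.654 mm = 6.54e-4 m.
For a photon f = c/λ, so f = 4.584e11 Hz.
Converting to THz: f = 0.4584 THz ≈ 0.458 THz.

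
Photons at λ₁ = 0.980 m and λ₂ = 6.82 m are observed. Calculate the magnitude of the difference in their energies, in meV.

Using E = hc/λ: E₁ = 2.027·10^-25 J, E₂ = 2.913·10^-26 J.
|ΔE| = |2.027·10^-25 − 2.913·10^-26| = 1.74·10^-25 J = 1.08·10^-3 meV.

1.08·10^-3 meV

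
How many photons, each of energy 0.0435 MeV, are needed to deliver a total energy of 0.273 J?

3.92e13 photons

Per-photon energy: E = 6.969e-15 J (from energy = 0.0435 MeV).
N = E_total / E_photon = 0.273 J / 6.969e-15 J = 3.92e13.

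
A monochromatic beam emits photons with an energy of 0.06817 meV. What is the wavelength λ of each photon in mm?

18.2 mm

Use h = 6.62607015 × 10^-34 J·s, c = 2.99792458 × 10^8 m/s, 1 eV = 1.602176634 × 10^-19 J.
First convert: E = 0.06817 meV = 1.0922 × 10^-23 J.
The photon relation is λ = hc/E, giving λ = 0.01819 m.
Converting to mm: λ = 18.19 mm ≈ 18.2 mm.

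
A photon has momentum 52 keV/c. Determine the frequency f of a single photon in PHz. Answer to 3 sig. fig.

1.26e4 PHz

First convert: p = 52 keV/c = 2.7790e-23 kg·m/s.
Apply f = pc/h: f = 1.257e19 Hz.
Converting to PHz: f = 12570 PHz ≈ 1.26e4 PHz.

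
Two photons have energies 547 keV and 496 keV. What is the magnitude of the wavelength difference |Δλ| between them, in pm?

Using λ = hc/E: λ₁ = 2.267 × 10^-12 m, λ₂ = 2.500 × 10^-12 m.
|Δλ| = |2.267 × 10^-12 − 2.500 × 10^-12| = 2.33 × 10^-13 m = 0.233 pm.

0.233 pm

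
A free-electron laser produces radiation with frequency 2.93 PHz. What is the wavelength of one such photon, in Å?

Convert to SI: f = 2.93 PHz = 2.93 × 10^15 Hz.
Since λ = c/f for a photon, λ = 1.023 × 10^-7 m.
Converting to Å: λ = 1023 Å ≈ 1020 Å.

1020 Å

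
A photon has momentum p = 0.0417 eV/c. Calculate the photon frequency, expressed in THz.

Convert to SI: p = 0.0417 eV/c = 2.2286e-29 kg·m/s.
The photon relation is f = pc/h, giving f = 1.008e13 Hz.
Converting to THz: f = 10.08 THz ≈ 10.1 THz.

10.1 THz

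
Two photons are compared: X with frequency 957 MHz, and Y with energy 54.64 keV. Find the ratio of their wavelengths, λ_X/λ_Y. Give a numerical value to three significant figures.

1.38 × 10^10

λ_X = 0.3133 m (from frequency = 957 MHz, via λ = c/f).
λ_Y = 2.269 × 10^-11 m (from energy = 54.64 keV, via λ = hc/E).
Ratio = 0.3133 / 2.269 × 10^-11 = 1.38 × 10^10.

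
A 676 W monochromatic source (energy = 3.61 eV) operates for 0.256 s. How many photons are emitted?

2.99e20 photons

Total energy: E_total = P·t = 676 × 0.256 = 173.1 J.
Per-photon energy: E = 5.784e-19 J.
N = E_total / E_photon = 2.99e20.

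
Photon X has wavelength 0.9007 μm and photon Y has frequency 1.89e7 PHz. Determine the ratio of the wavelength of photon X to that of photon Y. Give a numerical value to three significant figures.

5.68e7

λ_X = 9.007e-7 m (from wavelength = 0.9007 μm, via λ given directly).
λ_Y = 1.586e-14 m (from frequency = 1.89e7 PHz, via λ = c/f).
Ratio = 9.007e-7 / 1.586e-14 = 5.68e7.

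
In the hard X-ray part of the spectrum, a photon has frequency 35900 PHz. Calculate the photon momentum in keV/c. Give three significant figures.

148 keV/c

Convert to SI: f = 35900 PHz = 3.59 × 10^19 Hz.
Since p = hf/c for a photon, p = 7.935 × 10^-23 kg·m/s.
Converting to keV/c: p = 148.5 keV/c ≈ 148 keV/c.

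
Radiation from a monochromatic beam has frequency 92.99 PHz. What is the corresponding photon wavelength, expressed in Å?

First convert: f = 92.99 PHz = 9.299e16 Hz.
For a photon λ = c/f, so λ = 3.224e-9 m.
Converting to Å: λ = 32.24 Å ≈ 32.2 Å.

32.2 Å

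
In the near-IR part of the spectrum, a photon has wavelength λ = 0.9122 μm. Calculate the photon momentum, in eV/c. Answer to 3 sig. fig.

Convert to SI: λ = 0.9122 μm = 9.122e-7 m.
The photon relation is p = h/λ, giving p = 7.264e-28 kg·m/s.
Converting to eV/c: p = 1.359 eV/c ≈ 1.36 eV/c.

1.36 eV/c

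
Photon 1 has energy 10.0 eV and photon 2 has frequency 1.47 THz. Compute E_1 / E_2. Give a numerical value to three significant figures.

1640

E_1 = 1.602 × 10^-18 J (from energy = 10.0 eV, via E given directly).
E_2 = 9.740 × 10^-22 J (from frequency = 1.47 THz, via E = hf).
Ratio = 1.602 × 10^-18 / 9.740 × 10^-22 = 1640.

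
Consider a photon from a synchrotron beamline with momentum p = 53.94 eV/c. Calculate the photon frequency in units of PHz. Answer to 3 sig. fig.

13.0 PHz

Use h = 6.62607015 × 10^-34 J·s, c = 2.99792458 × 10^8 m/s, 1 eV = 1.602176634 × 10^-19 J.
First convert: p = 53.94 eV/c = 2.8827 × 10^-26 kg·m/s.
For a photon f = pc/h, so f = 1.304 × 10^16 Hz.
Converting to PHz: f = 13.04 PHz ≈ 13.0 PHz.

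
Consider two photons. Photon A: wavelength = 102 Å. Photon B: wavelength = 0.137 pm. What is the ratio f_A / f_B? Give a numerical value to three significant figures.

f_A = 2.939e16 Hz (from wavelength = 102 Å, via f = c/λ).
f_B = 2.188e21 Hz (from wavelength = 0.137 pm, via f = c/λ).
Ratio = 2.939e16 / 2.188e21 = 1.34e-5.

1.34e-5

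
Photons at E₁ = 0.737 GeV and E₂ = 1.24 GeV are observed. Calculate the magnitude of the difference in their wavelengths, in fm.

0.682 fm

Using λ = hc/E: λ₁ = 1.682e-15 m, λ₂ = 9.999e-16 m.
|Δλ| = |1.682e-15 − 9.999e-16| = 6.82e-16 m = 0.682 fm.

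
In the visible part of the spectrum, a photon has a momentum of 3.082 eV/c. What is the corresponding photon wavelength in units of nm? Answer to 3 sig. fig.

Use h = 6.62607015 × 10^-34 J·s, c = 2.99792458 × 10^8 m/s, 1 eV = 1.602176634 × 10^-19 J.
In SI units: p = 3.082 eV/c = 1.6471 × 10^-27 kg·m/s.
The photon relation is λ = h/p, giving λ = 4.023 × 10^-7 m.
Converting to nm: λ = 402.3 nm ≈ 402 nm.

402 nm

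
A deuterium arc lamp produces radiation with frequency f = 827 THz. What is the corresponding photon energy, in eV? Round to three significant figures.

3.42 eV

(h = 6.62607015·10^-34 J·s, 1 eV = 1.602176634·10^-19 J.)
In SI units: f = 827 THz = 8.27·10^14 Hz.
Apply E = hf: E = 5.480·10^-19 J.
Converting to eV: E = 3.420 eV ≈ 3.42 eV.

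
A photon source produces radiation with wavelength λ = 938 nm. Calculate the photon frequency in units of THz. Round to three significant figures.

320 THz

(c = 2.99792458e8 m/s.)
First convert: λ = 938 nm = 9.38e-7 m.
Apply f = c/λ: f = 3.196e14 Hz.
Converting to THz: f = 319.6 THz ≈ 320 THz.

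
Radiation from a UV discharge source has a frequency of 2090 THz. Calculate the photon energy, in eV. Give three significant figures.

Take h = 6.62607015e-34 J·s, 1 eV = 1.602176634e-19 J.
In SI units: f = 2090 THz = 2.09e15 Hz.
For a photon E = hf, so E = 1.385e-18 J.
Converting to eV: E = 8.644 eV ≈ 8.64 eV.

8.64 eV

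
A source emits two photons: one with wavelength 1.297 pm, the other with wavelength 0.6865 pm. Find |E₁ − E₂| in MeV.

0.850 MeV

Using E = hc/λ: E₁ = 1.5316 × 10^-13 J, E₂ = 2.8936 × 10^-13 J.
|ΔE| = |1.5316 × 10^-13 − 2.8936 × 10^-13| = 1.36 × 10^-13 J = 0.850 MeV.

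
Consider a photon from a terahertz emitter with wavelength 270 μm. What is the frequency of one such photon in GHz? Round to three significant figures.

Convert to SI: λ = 270 μm = 2.7e-4 m.
Since f = c/λ for a photon, f = 1.110e12 Hz.
Converting to GHz: f = 1110 GHz ≈ 1110 GHz.

1110 GHz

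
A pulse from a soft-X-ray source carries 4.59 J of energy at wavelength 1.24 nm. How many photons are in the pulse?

2.87 × 10^16 photons

Per-photon energy: E = 1.602 × 10^-16 J (from wavelength = 1.24 nm).
N = E_total / E_photon = 4.59 J / 1.602 × 10^-16 J = 2.87 × 10^16.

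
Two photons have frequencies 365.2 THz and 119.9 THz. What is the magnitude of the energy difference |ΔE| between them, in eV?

Using E = hf: E₁ = 2.4198·10^-19 J, E₂ = 7.9447·10^-20 J.
|ΔE| = |2.4198·10^-19 − 7.9447·10^-20| = 1.63·10^-19 J = 1.01 eV.

1.01 eV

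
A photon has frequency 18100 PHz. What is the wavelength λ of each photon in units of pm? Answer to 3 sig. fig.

16.6 pm

(c = 2.99792458e8 m/s.)
In SI units: f = 18100 PHz = 1.81e19 Hz.
Since λ = c/f for a photon, λ = 1.656e-11 m.
Converting to pm: λ = 16.56 pm ≈ 16.6 pm.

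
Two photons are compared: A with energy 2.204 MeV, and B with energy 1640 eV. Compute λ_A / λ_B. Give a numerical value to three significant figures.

λ_A = 5.625 × 10^-13 m (from energy = 2.204 MeV, via λ = hc/E).
λ_B = 7.560 × 10^-10 m (from energy = 1640 eV, via λ = hc/E).
Ratio = 5.625 × 10^-13 / 7.560 × 10^-10 = 7.44 × 10^-4.

7.44 × 10^-4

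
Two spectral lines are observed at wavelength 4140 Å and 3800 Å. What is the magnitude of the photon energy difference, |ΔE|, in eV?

0.268 eV

Using E = hc/λ: E₁ = 4.798 × 10^-19 J, E₂ = 5.227 × 10^-19 J.
|ΔE| = |4.798 × 10^-19 − 5.227 × 10^-19| = 4.29 × 10^-20 J = 0.268 eV.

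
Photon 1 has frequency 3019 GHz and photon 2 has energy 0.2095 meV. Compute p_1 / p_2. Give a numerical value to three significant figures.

p_1 = 6.673 × 10^-30 kg·m/s (from frequency = 3019 GHz, via p = hf/c).
p_2 = 1.120 × 10^-31 kg·m/s (from energy = 0.2095 meV, via p = E/c).
Ratio = 6.673 × 10^-30 / 1.120 × 10^-31 = 59.6.

59.6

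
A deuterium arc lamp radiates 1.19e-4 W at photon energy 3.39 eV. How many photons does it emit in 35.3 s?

Total energy: E_total = P·t = 1.19e-4 × 35.3 = 0.004201 J.
Per-photon energy: E = 5.431e-19 J.
N = E_total / E_photon = 7.73e15.

7.73e15 photons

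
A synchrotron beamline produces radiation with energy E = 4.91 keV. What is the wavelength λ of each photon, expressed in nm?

0.253 nm

Take h = 6.62607015 × 10^-34 J·s, c = 2.99792458 × 10^8 m/s, 1 eV = 1.602176634 × 10^-19 J.
Convert to SI: E = 4.91 keV = 7.8667 × 10^-16 J.
For a photon λ = hc/E, so λ = 2.525 × 10^-10 m.
Converting to nm: λ = 0.2525 nm ≈ 0.253 nm.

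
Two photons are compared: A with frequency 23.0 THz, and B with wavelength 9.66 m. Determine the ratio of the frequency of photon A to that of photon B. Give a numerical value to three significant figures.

7.41·10^5

f_A = 2.300·10^13 Hz (from frequency = 23.0 THz, via f given directly).
f_B = 3.103·10^7 Hz (from wavelength = 9.66 m, via f = c/λ).
Ratio = 2.300·10^13 / 3.103·10^7 = 7.41·10^5.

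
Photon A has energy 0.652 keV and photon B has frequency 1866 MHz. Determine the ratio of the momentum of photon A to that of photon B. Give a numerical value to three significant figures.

8.45·10^7

p_A = 3.484·10^-25 kg·m/s (from energy = 0.652 keV, via p = E/c).
p_B = 4.124·10^-33 kg·m/s (from frequency = 1866 MHz, via p = hf/c).
Ratio = 3.484·10^-25 / 4.124·10^-33 = 8.45·10^7.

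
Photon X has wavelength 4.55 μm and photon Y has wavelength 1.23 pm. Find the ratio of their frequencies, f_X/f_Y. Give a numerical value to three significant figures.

f_X = 6.589e13 Hz (from wavelength = 4.55 μm, via f = c/λ).
f_Y = 2.437e20 Hz (from wavelength = 1.23 pm, via f = c/λ).
Ratio = 6.589e13 / 2.437e20 = 2.70e-7.

2.70e-7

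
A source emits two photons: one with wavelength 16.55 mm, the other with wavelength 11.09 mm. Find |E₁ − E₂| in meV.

Using E = hc/λ: E₁ = 1.2003·10^-23 J, E₂ = 1.7912·10^-23 J.
|ΔE| = |1.2003·10^-23 − 1.7912·10^-23| = 5.91·10^-24 J = 0.0369 meV.

0.0369 meV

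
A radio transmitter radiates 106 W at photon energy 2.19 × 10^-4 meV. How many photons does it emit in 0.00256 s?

7.73 × 10^24 photons

Total energy: E_total = P·t = 106 × 0.00256 = 0.2714 J.
Per-photon energy: E = 3.509 × 10^-26 J.
N = E_total / E_photon = 7.73 × 10^24.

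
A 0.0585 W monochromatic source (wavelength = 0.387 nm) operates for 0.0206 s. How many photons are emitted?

Total energy: E_total = P·t = 0.0585 × 0.0206 = 0.001205 J.
Per-photon energy: E = 5.133e-16 J.
N = E_total / E_photon = 2.35e12.

2.35e12 photons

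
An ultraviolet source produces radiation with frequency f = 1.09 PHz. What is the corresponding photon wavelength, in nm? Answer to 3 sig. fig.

Take c = 2.99792458e8 m/s.
In SI units: f = 1.09 PHz = 1.09e15 Hz.
The photon relation is λ = c/f, giving λ = 2.750e-7 m.
Converting to nm: λ = 275.0 nm ≈ 275 nm.

275 nm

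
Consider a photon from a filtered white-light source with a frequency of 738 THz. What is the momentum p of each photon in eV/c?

3.05 eV/c

(h = 6.62607015e-34 J·s, c = 2.99792458e8 m/s, 1 eV = 1.602176634e-19 J.)
Convert to SI: f = 738 THz = 7.38e14 Hz.
The photon relation is p = hf/c, giving p = 1.631e-27 kg·m/s.
Converting to eV/c: p = 3.052 eV/c ≈ 3.05 eV/c.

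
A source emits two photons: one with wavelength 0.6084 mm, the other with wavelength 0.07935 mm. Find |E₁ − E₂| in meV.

13.6 meV

Using E = hc/λ: E₁ = 3.2650e-22 J, E₂ = 2.5034e-21 J.
|ΔE| = |3.2650e-22 − 2.5034e-21| = 2.18e-21 J = 13.6 meV.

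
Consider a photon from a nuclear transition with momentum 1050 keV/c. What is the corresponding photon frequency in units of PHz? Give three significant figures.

(h = 6.62607015 × 10^-34 J·s, c = 2.99792458 × 10^8 m/s, 1 eV = 1.602176634 × 10^-19 J.)
First convert: p = 1050 keV/c = 5.6115 × 10^-22 kg·m/s.
Since f = pc/h for a photon, f = 2.539 × 10^20 Hz.
Converting to PHz: f = 253900 PHz ≈ 2.54 × 10^5 PHz.

2.54 × 10^5 PHz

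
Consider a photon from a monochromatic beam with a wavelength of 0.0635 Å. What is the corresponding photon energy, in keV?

195 keV

Use h = 6.62607015e-34 J·s, c = 2.99792458e8 m/s, 1 eV = 1.602176634e-19 J.
In SI units: λ = 0.0635 Å = 6.35e-12 m.
The photon relation is E = hc/λ, giving E = 3.128e-14 J.
Converting to keV: E = 195.3 keV ≈ 195 keV.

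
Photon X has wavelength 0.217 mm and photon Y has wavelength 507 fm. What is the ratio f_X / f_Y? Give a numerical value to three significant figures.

f_X = 1.382·10^12 Hz (from wavelength = 0.217 mm, via f = c/λ).
f_Y = 5.913·10^20 Hz (from wavelength = 507 fm, via f = c/λ).
Ratio = 1.382·10^12 / 5.913·10^20 = 2.34·10^-9.

2.34·10^-9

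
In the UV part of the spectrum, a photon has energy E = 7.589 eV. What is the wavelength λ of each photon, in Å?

In SI units: E = 7.589 eV = 1.2159 × 10^-18 J.
Apply λ = hc/E: λ = 1.634 × 10^-7 m.
Converting to Å: λ = 1634 Å ≈ 1630 Å.

1630 Å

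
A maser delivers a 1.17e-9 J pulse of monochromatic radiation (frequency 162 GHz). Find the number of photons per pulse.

Per-photon energy: E = 1.073e-22 J (from frequency = 162 GHz).
N = E_total / E_photon = 1.17e-9 J / 1.073e-22 J = 1.09e13.

1.09e13 photons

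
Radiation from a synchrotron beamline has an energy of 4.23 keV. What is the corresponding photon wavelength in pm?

Convert to SI: E = 4.23 keV = 6.7772e-16 J.
Since λ = hc/E for a photon, λ = 2.931e-10 m.
Converting to pm: λ = 293.1 pm ≈ 293 pm.

293 pm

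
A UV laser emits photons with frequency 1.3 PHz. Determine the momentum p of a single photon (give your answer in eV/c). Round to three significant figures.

5.38 eV/c

Convert to SI: f = 1.3 PHz = 1.3·10^15 Hz.
The photon relation is p = hf/c, giving p = 2.873·10^-27 kg·m/s.
Converting to eV/c: p = 5.376 eV/c ≈ 5.38 eV/c.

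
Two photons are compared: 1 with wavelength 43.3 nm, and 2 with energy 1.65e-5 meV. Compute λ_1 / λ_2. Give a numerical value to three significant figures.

λ_1 = 4.330e-8 m (from wavelength = 43.3 nm, via λ given directly).
λ_2 = 75.14 m (from energy = 1.65e-5 meV, via λ = hc/E).
Ratio = 4.330e-8 / 75.14 = 5.76e-10.

5.76e-10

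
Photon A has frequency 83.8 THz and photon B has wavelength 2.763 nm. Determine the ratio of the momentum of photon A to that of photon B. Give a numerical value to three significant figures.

7.72e-4

p_A = 1.852e-28 kg·m/s (from frequency = 83.8 THz, via p = hf/c).
p_B = 2.398e-25 kg·m/s (from wavelength = 2.763 nm, via p = h/λ).
Ratio = 1.852e-28 / 2.398e-25 = 7.72e-4.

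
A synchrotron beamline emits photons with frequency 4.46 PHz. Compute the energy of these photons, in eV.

18.4 eV

Take h = 6.62607015 × 10^-34 J·s, 1 eV = 1.602176634 × 10^-19 J.
First convert: f = 4.46 PHz = 4.46 × 10^15 Hz.
Since E = hf for a photon, E = 2.955 × 10^-18 J.
Converting to eV: E = 18.45 eV ≈ 18.4 eV.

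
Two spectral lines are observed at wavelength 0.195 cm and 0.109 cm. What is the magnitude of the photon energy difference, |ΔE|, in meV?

Using E = hc/λ: E₁ = 1.019·10^-22 J, E₂ = 1.822·10^-22 J.
|ΔE| = |1.019·10^-22 − 1.822·10^-22| = 8.04·10^-23 J = 0.502 meV.

0.502 meV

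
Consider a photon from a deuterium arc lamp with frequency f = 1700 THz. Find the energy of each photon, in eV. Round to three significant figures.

7.03 eV

In SI units: f = 1700 THz = 1.7e15 Hz.
Since E = hf for a photon, E = 1.126e-18 J.
Converting to eV: E = 7.031 eV ≈ 7.03 eV.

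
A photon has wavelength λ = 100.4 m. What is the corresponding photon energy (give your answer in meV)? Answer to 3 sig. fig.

The photon relation is E = hc/λ, giving E = 1.979 × 10^-27 J.
Converting to meV: E = 1.235 × 10^-5 meV ≈ 1.23 × 10^-5 meV.

1.23 × 10^-5 meV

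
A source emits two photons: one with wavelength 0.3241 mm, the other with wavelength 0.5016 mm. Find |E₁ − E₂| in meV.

Using E = hc/λ: E₁ = 6.1291e-22 J, E₂ = 3.9602e-22 J.
|ΔE| = |6.1291e-22 − 3.9602e-22| = 2.17e-22 J = 1.35 meV.

1.35 meV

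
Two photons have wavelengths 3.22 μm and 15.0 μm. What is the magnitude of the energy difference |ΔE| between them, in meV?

302 meV

Using E = hc/λ: E₁ = 6.169e-20 J, E₂ = 1.324e-20 J.
|ΔE| = |6.169e-20 − 1.324e-20| = 4.84e-20 J = 302 meV.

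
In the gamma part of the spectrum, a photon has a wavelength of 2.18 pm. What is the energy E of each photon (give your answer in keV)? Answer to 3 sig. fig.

569 keV

Convert to SI: λ = 2.18 pm = 2.18 × 10^-12 m.
For a photon E = hc/λ, so E = 9.112 × 10^-14 J.
Converting to keV: E = 568.7 keV ≈ 569 keV.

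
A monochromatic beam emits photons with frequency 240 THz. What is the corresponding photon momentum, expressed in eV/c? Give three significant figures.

Use h = 6.62607015e-34 J·s, c = 2.99792458e8 m/s, 1 eV = 1.602176634e-19 J.
Convert to SI: f = 240 THz = 2.4e14 Hz.
Since p = hf/c for a photon, p = 5.305e-28 kg·m/s.
Converting to eV/c: p = 0.9926 eV/c ≈ 0.993 eV/c.

0.993 eV/c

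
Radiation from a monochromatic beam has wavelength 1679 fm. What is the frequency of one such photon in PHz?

(c = 2.99792458e8 m/s.)
Convert to SI: λ = 1679 fm = 1.679e-12 m.
The photon relation is f = c/λ, giving f = 1.786e20 Hz.
Converting to PHz: f = 178600 PHz ≈ 1.79e5 PHz.

1.79e5 PHz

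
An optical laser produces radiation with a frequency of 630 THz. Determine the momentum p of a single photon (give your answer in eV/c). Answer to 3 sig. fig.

Convert to SI: f = 630 THz = 6.3 × 10^14 Hz.
Since p = hf/c for a photon, p = 1.392 × 10^-27 kg·m/s.
Converting to eV/c: p = 2.605 eV/c ≈ 2.61 eV/c.

2.61 eV/c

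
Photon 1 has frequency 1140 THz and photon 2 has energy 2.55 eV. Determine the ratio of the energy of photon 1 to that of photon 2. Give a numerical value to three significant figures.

E_1 = 7.554 × 10^-19 J (from frequency = 1140 THz, via E = hf).
E_2 = 4.086 × 10^-19 J (from energy = 2.55 eV, via E given directly).
Ratio = 7.554 × 10^-19 / 4.086 × 10^-19 = 1.85.

1.85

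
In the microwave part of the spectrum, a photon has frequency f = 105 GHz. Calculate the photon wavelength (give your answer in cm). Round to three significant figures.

0.286 cm

In SI units: f = 105 GHz = 1.05e11 Hz.
Apply λ = c/f: λ = 0.002855 m.
Converting to cm: λ = 0.2855 cm ≈ 0.286 cm.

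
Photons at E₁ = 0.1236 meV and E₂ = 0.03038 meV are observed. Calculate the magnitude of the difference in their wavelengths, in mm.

Using λ = hc/E: λ₁ = 0.010031 m, λ₂ = 0.040811 m.
|Δλ| = |0.010031 − 0.040811| = 0.0308 m = 30.8 mm.

30.8 mm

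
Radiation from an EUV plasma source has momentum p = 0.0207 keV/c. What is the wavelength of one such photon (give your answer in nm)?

Convert to SI: p = 0.0207 keV/c = 1.1063e-26 kg·m/s.
The photon relation is λ = h/p, giving λ = 5.990e-8 m.
Converting to nm: λ = 59.90 nm ≈ 59.9 nm.

59.9 nm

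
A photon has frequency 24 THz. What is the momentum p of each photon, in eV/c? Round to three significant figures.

0.0993 eV/c

Take h = 6.62607015e-34 J·s, c = 2.99792458e8 m/s, 1 eV = 1.602176634e-19 J.
Convert to SI: f = 24 THz = 2.4e13 Hz.
Apply p = hf/c: p = 5.305e-29 kg·m/s.
Converting to eV/c: p = 0.09926 eV/c ≈ 0.0993 eV/c.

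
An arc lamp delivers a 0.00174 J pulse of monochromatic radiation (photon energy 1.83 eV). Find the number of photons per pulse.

5.93e15 photons

Per-photon energy: E = 2.932e-19 J (from energy = 1.83 eV).
N = E_total / E_photon = 0.00174 J / 2.932e-19 J = 5.93e15.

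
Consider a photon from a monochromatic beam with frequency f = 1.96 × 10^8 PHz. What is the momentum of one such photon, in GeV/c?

Use h = 6.62607015 × 10^-34 J·s, c = 2.99792458 × 10^8 m/s, 1 eV = 1.602176634 × 10^-19 J.
In SI units: f = 1.96 × 10^8 PHz = 1.96 × 10^23 Hz.
Apply p = hf/c: p = 4.332 × 10^-19 kg·m/s.
Converting to GeV/c: p = 0.8106 GeV/c ≈ 0.811 GeV/c.

0.811 GeV/c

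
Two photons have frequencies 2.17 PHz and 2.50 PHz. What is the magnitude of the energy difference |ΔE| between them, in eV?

Using E = hf: E₁ = 1.438·10^-18 J, E₂ = 1.657·10^-18 J.
|ΔE| = |1.438·10^-18 − 1.657·10^-18| = 2.19·10^-19 J = 1.36 eV.

1.36 eV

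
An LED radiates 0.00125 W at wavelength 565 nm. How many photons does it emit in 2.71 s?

9.63e15 photons

Total energy: E_total = P·t = 0.00125 × 2.71 = 0.003387 J.
Per-photon energy: E = 3.516e-19 J.
N = E_total / E_photon = 9.63e15.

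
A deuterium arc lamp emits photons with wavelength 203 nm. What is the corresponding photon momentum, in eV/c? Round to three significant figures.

Take h = 6.62607015 × 10^-34 J·s, c = 2.99792458 × 10^8 m/s, 1 eV = 1.602176634 × 10^-19 J.
In SI units: λ = 203 nm = 2.03 × 10^-7 m.
Since p = h/λ for a photon, p = 3.264 × 10^-27 kg·m/s.
Converting to eV/c: p = 6.108 eV/c ≈ 6.11 eV/c.

6.11 eV/c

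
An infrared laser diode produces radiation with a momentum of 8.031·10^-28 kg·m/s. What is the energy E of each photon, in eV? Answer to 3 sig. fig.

1.50 eV

Take c = 2.99792458·10^8 m/s, 1 eV = 1.602176634·10^-19 J.
Since E = pc for a photon, E = 2.408·10^-19 J.
Converting to eV: E = 1.503 eV ≈ 1.50 eV.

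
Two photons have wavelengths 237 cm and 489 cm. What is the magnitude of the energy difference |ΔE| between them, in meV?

2.70e-4 meV

Using E = hc/λ: E₁ = 8.382e-26 J, E₂ = 4.062e-26 J.
|ΔE| = |8.382e-26 − 4.062e-26| = 4.32e-26 J = 2.70e-4 meV.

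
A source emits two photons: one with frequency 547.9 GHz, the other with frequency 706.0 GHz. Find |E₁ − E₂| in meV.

0.654 meV

Using E = hf: E₁ = 3.6304 × 10^-22 J, E₂ = 4.6780 × 10^-22 J.
|ΔE| = |3.6304 × 10^-22 − 4.6780 × 10^-22| = 1.05 × 10^-22 J = 0.654 meV.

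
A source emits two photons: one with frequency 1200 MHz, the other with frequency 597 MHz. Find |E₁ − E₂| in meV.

2.49·10^-3 meV

Using E = hf: E₁ = 7.951·10^-25 J, E₂ = 3.956·10^-25 J.
|ΔE| = |7.951·10^-25 − 3.956·10^-25| = 4.00·10^-25 J = 2.49·10^-3 meV.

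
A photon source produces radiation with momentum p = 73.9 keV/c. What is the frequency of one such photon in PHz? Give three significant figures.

1.79·10^4 PHz

(h = 6.62607015·10^-34 J·s, c = 2.99792458·10^8 m/s, 1 eV = 1.602176634·10^-19 J.)
Convert to SI: p = 73.9 keV/c = 3.9494·10^-23 kg·m/s.
Apply f = pc/h: f = 1.787·10^19 Hz.
Converting to PHz: f = 17870 PHz ≈ 1.79·10^4 PHz.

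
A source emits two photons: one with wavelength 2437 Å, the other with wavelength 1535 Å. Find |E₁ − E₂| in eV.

Using E = hc/λ: E₁ = 8.1512e-19 J, E₂ = 1.2941e-18 J.
|ΔE| = |8.1512e-19 − 1.2941e-18| = 4.79e-19 J = 2.99 eV.

2.99 eV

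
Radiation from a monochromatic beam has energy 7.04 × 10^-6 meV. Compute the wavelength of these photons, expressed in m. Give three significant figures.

176 m

In SI units: E = 7.04 × 10^-6 meV = 1.1279 × 10^-27 J.
For a photon λ = hc/E, so λ = 176.1 m.
So λ ≈ 176 m.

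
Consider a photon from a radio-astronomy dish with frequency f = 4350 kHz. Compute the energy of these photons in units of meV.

1.80e-5 meV

(h = 6.62607015e-34 J·s, 1 eV = 1.602176634e-19 J.)
Convert to SI: f = 4350 kHz = 4.35e6 Hz.
Apply E = hf: E = 2.882e-27 J.
Converting to meV: E = 1.799e-5 meV ≈ 1.80e-5 meV.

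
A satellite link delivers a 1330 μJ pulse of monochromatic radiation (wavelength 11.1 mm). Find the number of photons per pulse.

Per-photon energy: E = 1.790·10^-23 J (from wavelength = 11.1 mm).
N = E_total / E_photon = 0.00133 J / 1.790·10^-23 J = 7.43·10^19.

7.43·10^19 photons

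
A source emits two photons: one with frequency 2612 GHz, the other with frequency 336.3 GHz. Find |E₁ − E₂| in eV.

Using E = hf: E₁ = 1.7307·10^-21 J, E₂ = 2.2283·10^-22 J.
|ΔE| = |1.7307·10^-21 − 2.2283·10^-22| = 1.51·10^-21 J = 9.41·10^-3 eV.

9.41·10^-3 eV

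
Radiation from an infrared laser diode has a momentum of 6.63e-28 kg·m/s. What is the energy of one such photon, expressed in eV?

The photon relation is E = pc, giving E = 1.988e-19 J.
Converting to eV: E = 1.241 eV ≈ 1.24 eV.

1.24 eV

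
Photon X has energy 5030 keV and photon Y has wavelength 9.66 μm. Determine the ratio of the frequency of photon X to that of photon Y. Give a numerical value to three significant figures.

f_X = 1.216 × 10^21 Hz (from energy = 5030 keV, via f = E/h).
f_Y = 3.103 × 10^13 Hz (from wavelength = 9.66 μm, via f = c/λ).
Ratio = 1.216 × 10^21 / 3.103 × 10^13 = 3.92 × 10^7.

3.92 × 10^7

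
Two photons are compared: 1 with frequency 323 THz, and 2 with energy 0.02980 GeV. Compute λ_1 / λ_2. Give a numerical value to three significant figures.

2.23e7

λ_1 = 9.282e-7 m (from frequency = 323 THz, via λ = c/f).
λ_2 = 4.161e-14 m (from energy = 0.02980 GeV, via λ = hc/E).
Ratio = 9.282e-7 / 4.161e-14 = 2.23e7.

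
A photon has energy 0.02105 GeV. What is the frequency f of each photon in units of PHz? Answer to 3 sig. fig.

Take h = 6.62607015·10^-34 J·s, 1 eV = 1.602176634·10^-19 J.
First convert: E = 0.02105 GeV = 3.3726·10^-12 J.
The photon relation is f = E/h, giving f = 5.090·10^21 Hz.
Converting to PHz: f = 5.090·10^6 PHz ≈ 5.09·10^6 PHz.

5.09·10^6 PHz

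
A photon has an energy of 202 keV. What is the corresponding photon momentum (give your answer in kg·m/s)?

Take c = 2.99792458e8 m/s, 1 eV = 1.602176634e-19 J.
In SI units: E = 202 keV = 3.2364e-14 J.
The photon relation is p = E/c, giving p = 1.080e-22 kg·m/s.
So p ≈ 1.08e-22 kg·m/s.

1.08e-22 kg·m/s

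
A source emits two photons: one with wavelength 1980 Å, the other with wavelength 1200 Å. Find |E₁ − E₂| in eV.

4.07 eV

Using E = hc/λ: E₁ = 1.003e-18 J, E₂ = 1.655e-18 J.
|ΔE| = |1.003e-18 − 1.655e-18| = 6.52e-19 J = 4.07 eV.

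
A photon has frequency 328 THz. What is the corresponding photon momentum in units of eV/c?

First convert: f = 328 THz = 3.28e14 Hz.
The photon relation is p = hf/c, giving p = 7.250e-28 kg·m/s.
Converting to eV/c: p = 1.356 eV/c ≈ 1.36 eV/c.

1.36 eV/c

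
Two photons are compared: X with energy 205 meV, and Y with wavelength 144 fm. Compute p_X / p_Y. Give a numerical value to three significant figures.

p_X = 1.096·10^-28 kg·m/s (from energy = 205 meV, via p = E/c).
p_Y = 4.601·10^-21 kg·m/s (from wavelength = 144 fm, via p = h/λ).
Ratio = 1.096·10^-28 / 4.601·10^-21 = 2.38·10^-8.

2.38·10^-8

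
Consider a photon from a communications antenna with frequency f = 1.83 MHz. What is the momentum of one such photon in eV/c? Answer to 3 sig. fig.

7.57 × 10^-9 eV/c

First convert: f = 1.83 MHz = 1.83 × 10^6 Hz.
For a photon p = hf/c, so p = 4.045 × 10^-36 kg·m/s.
Converting to eV/c: p = 7.568 × 10^-9 eV/c ≈ 7.57 × 10^-9 eV/c.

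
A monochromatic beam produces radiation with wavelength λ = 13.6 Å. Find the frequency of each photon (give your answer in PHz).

First convert: λ = 13.6 Å = 1.36 × 10^-9 m.
Since f = c/λ for a photon, f = 2.204 × 10^17 Hz.
Converting to PHz: f = 220.4 PHz ≈ 220 PHz.

220 PHz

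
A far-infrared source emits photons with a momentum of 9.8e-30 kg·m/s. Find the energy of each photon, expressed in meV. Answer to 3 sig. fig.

(c = 2.99792458e8 m/s, 1 eV = 1.602176634e-19 J.)
For a photon E = pc, so E = 2.938e-21 J.
Converting to meV: E = 18.34 meV ≈ 18.3 meV.

18.3 meV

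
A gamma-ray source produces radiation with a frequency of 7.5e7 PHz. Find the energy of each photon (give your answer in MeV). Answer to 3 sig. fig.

310 MeV

Take h = 6.62607015e-34 J·s, 1 eV = 1.602176634e-19 J.
In SI units: f = 7.5e7 PHz = 7.5e22 Hz.
Apply E = hf: E = 4.970e-11 J.
Converting to MeV: E = 310.2 MeV ≈ 310 MeV.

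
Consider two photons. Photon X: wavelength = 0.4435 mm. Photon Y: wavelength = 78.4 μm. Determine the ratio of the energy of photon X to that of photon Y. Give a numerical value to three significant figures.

0.177

E_X = 4.479 × 10^-22 J (from wavelength = 0.4435 mm, via E = hc/λ).
E_Y = 2.534 × 10^-21 J (from wavelength = 78.4 μm, via E = hc/λ).
Ratio = 4.479 × 10^-22 / 2.534 × 10^-21 = 0.177.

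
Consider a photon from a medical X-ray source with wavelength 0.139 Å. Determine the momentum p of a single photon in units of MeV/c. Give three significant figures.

0.0892 MeV/c

(h = 6.62607015e-34 J·s, c = 2.99792458e8 m/s, 1 eV = 1.602176634e-19 J.)
In SI units: λ = 0.139 Å = 1.39e-11 m.
Apply p = h/λ: p = 4.767e-23 kg·m/s.
Converting to MeV/c: p = 0.08920 MeV/c ≈ 0.0892 MeV/c.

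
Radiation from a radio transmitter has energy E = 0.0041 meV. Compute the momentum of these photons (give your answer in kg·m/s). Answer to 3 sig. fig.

(c = 2.99792458e8 m/s, 1 eV = 1.602176634e-19 J.)
First convert: E = 0.0041 meV = 6.5689e-25 J.
Apply p = E/c: p = 2.191e-33 kg·m/s.
So p ≈ 2.19e-33 kg·m/s.

2.19e-33 kg·m/s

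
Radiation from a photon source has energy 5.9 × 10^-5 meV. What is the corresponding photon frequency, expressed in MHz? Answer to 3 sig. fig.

14.3 MHz

First convert: E = 5.9 × 10^-5 meV = 9.4528 × 10^-27 J.
Since f = E/h for a photon, f = 1.427 × 10^7 Hz.
Converting to MHz: f = 14.27 MHz ≈ 14.3 MHz.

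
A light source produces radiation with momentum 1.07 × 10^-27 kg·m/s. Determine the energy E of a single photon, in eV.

2.00 eV

Since E = pc for a photon, E = 3.208 × 10^-19 J.
Converting to eV: E = 2.002 eV ≈ 2.00 eV.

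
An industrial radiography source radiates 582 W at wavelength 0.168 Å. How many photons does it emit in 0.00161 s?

Total energy: E_total = P·t = 582 × 0.00161 = 0.9370 J.
Per-photon energy: E = 1.182·10^-14 J.
N = E_total / E_photon = 7.92·10^13.

7.92·10^13 photons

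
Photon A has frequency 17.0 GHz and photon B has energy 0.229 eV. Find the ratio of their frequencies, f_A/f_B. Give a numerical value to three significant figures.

f_A = 1.700e10 Hz (from frequency = 17.0 GHz, via f given directly).
f_B = 5.537e13 Hz (from energy = 0.229 eV, via f = E/h).
Ratio = 1.700e10 / 5.537e13 = 3.07e-4.

3.07e-4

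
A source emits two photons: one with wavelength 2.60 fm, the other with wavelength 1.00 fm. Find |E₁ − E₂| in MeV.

Using E = hc/λ: E₁ = 7.640 × 10^-11 J, E₂ = 1.986 × 10^-10 J.
|ΔE| = |7.640 × 10^-11 − 1.986 × 10^-10| = 1.22 × 10^-10 J = 763 MeV.

763 MeV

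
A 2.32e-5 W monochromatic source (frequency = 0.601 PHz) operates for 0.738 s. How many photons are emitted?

4.30e13 photons

Total energy: E_total = P·t = 2.32e-5 × 0.738 = 1.712e-5 J.
Per-photon energy: E = 3.982e-19 J.
N = E_total / E_photon = 4.30e13.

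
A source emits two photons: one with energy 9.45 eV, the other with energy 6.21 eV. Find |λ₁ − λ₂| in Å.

685 Å

Using λ = hc/E: λ₁ = 1.312 × 10^-7 m, λ₂ = 1.997 × 10^-7 m.
|Δλ| = |1.312 × 10^-7 − 1.997 × 10^-7| = 6.85 × 10^-8 m = 685 Å.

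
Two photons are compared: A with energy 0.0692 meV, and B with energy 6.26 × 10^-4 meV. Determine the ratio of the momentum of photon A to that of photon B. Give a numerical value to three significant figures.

111

p_A = 3.698 × 10^-32 kg·m/s (from energy = 0.0692 meV, via p = E/c).
p_B = 3.346 × 10^-34 kg·m/s (from energy = 6.26 × 10^-4 meV, via p = E/c).
Ratio = 3.698 × 10^-32 / 3.346 × 10^-34 = 111.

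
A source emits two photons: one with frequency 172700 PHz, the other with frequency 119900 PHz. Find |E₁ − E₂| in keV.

218 keV

Using E = hf: E₁ = 1.1443e-13 J, E₂ = 7.9447e-14 J.
|ΔE| = |1.1443e-13 − 7.9447e-14| = 3.50e-14 J = 218 keV.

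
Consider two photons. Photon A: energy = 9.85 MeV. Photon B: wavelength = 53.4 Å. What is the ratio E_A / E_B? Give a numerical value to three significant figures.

4.24e4

E_A = 1.578e-12 J (from energy = 9.85 MeV, via E given directly).
E_B = 3.720e-17 J (from wavelength = 53.4 Å, via E = hc/λ).
Ratio = 1.578e-12 / 3.720e-17 = 4.24e4.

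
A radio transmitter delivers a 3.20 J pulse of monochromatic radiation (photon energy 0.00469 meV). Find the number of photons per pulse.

Per-photon energy: E = 7.514 × 10^-25 J (from energy = 0.00469 meV).
N = E_total / E_photon = 3.20 J / 7.514 × 10^-25 J = 4.26 × 10^24.

4.26 × 10^24 photons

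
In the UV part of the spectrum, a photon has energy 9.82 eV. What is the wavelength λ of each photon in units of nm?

Use h = 6.62607015 × 10^-34 J·s, c = 2.99792458 × 10^8 m/s, 1 eV = 1.602176634 × 10^-19 J.
First convert: E = 9.82 eV = 1.5733 × 10^-18 J.
Apply λ = hc/E: λ = 1.263 × 10^-7 m.
Converting to nm: λ = 126.3 nm ≈ 126 nm.

126 nm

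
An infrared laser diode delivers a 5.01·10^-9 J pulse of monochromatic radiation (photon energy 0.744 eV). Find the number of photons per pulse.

Per-photon energy: E = 1.192·10^-19 J (from energy = 0.744 eV).
N = E_total / E_photon = 5.01·10^-9 J / 1.192·10^-19 J = 4.20·10^10.

4.20·10^10 photons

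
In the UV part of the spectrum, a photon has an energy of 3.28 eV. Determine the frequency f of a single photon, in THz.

In SI units: E = 3.28 eV = 5.2551e-19 J.
For a photon f = E/h, so f = 7.931e14 Hz.
Converting to THz: f = 793.1 THz ≈ 793 THz.

793 THz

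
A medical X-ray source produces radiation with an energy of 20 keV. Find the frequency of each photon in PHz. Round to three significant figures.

Take h = 6.62607015·10^-34 J·s, 1 eV = 1.602176634·10^-19 J.
In SI units: E = 20 keV = 3.2044·10^-15 J.
For a photon f = E/h, so f = 4.836·10^18 Hz.
Converting to PHz: f = 4836 PHz ≈ 4840 PHz.

4840 PHz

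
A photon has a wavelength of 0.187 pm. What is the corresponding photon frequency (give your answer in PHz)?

Convert to SI: λ = 0.187 pm = 1.87 × 10^-13 m.
Apply f = c/λ: f = 1.603 × 10^21 Hz.
Converting to PHz: f = 1.603 × 10^6 PHz ≈ 1.60 × 10^6 PHz.

1.60 × 10^6 PHz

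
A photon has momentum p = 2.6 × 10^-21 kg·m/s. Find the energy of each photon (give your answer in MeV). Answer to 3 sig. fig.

Take c = 2.99792458 × 10^8 m/s, 1 eV = 1.602176634 × 10^-19 J.
For a photon E = pc, so E = 7.795 × 10^-13 J.
Converting to MeV: E = 4.865 MeV ≈ 4.87 MeV.

4.87 MeV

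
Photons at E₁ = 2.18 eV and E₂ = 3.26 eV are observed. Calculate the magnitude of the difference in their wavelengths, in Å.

Using λ = hc/E: λ₁ = 5.687e-7 m, λ₂ = 3.803e-7 m.
|Δλ| = |5.687e-7 − 3.803e-7| = 1.88e-7 m = 1880 Å.

1880 Å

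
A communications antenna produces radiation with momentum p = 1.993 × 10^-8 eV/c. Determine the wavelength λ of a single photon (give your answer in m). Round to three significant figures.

Take h = 6.62607015 × 10^-34 J·s, c = 2.99792458 × 10^8 m/s, 1 eV = 1.602176634 × 10^-19 J.
Convert to SI: p = 1.993 × 10^-8 eV/c = 1.0651 × 10^-35 kg·m/s.
For a photon λ = h/p, so λ = 62.21 m.
So λ ≈ 62.2 m.

62.2 m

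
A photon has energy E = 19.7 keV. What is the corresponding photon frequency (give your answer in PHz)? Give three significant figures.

4760 PHz

Use h = 6.62607015 × 10^-34 J·s, 1 eV = 1.602176634 × 10^-19 J.
Convert to SI: E = 19.7 keV = 3.1563 × 10^-15 J.
Since f = E/h for a photon, f = 4.763 × 10^18 Hz.
Converting to PHz: f = 4763 PHz ≈ 4760 PHz.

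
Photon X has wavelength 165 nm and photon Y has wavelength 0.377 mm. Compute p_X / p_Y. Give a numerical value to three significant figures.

p_X = 4.016e-27 kg·m/s (from wavelength = 165 nm, via p = h/λ).
p_Y = 1.758e-30 kg·m/s (from wavelength = 0.377 mm, via p = h/λ).
Ratio = 4.016e-27 / 1.758e-30 = 2280.

2280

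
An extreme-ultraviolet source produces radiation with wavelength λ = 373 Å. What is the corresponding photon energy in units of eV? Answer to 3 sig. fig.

Take h = 6.62607015e-34 J·s, c = 2.99792458e8 m/s, 1 eV = 1.602176634e-19 J.
Convert to SI: λ = 373 Å = 3.73e-8 m.
Since E = hc/λ for a photon, E = 5.326e-18 J.
Converting to eV: E = 33.24 eV ≈ 33.2 eV.

33.2 eV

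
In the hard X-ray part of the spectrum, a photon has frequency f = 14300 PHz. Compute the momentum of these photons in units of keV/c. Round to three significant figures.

Take h = 6.62607015e-34 J·s, c = 2.99792458e8 m/s, 1 eV = 1.602176634e-19 J.
Convert to SI: f = 14300 PHz = 1.43e19 Hz.
Apply p = hf/c: p = 3.161e-23 kg·m/s.
Converting to keV/c: p = 59.14 keV/c ≈ 59.1 keV/c.

59.1 keV/c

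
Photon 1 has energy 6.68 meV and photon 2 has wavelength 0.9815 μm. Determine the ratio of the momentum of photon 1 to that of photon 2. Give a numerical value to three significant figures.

5.29 × 10^-3

p_1 = 3.570 × 10^-30 kg·m/s (from energy = 6.68 meV, via p = E/c).
p_2 = 6.751 × 10^-28 kg·m/s (from wavelength = 0.9815 μm, via p = h/λ).
Ratio = 3.570 × 10^-30 / 6.751 × 10^-28 = 5.29 × 10^-3.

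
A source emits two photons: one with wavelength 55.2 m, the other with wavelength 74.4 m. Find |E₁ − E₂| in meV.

Using E = hc/λ: E₁ = 3.599 × 10^-27 J, E₂ = 2.670 × 10^-27 J.
|ΔE| = |3.599 × 10^-27 − 2.670 × 10^-27| = 9.29 × 10^-28 J = 5.80 × 10^-6 meV.

5.80 × 10^-6 meV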